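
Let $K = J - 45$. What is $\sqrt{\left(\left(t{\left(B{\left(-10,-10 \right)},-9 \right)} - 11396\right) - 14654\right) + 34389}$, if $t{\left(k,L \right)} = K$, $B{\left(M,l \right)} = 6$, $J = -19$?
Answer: $5 \sqrt{331} \approx 90.967$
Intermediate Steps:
$K = -64$ ($K = -19 - 45 = -64$)
$t{\left(k,L \right)} = -64$
$\sqrt{\left(\left(t{\left(B{\left(-10,-10 \right)},-9 \right)} - 11396\right) - 14654\right) + 34389} = \sqrt{\left(\left(-64 - 11396\right) - 14654\right) + 34389} = \sqrt{\left(-11460 - 14654\right) + 34389} = \sqrt{-26114 + 34389} = \sqrt{8275} = 5 \sqrt{331}$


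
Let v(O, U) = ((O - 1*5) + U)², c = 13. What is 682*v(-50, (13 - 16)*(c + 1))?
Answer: 6416938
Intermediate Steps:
v(O, U) = (-5 + O + U)² (v(O, U) = ((O - 5) + U)² = ((-5 + O) + U)² = (-5 + O + U)²)
682*v(-50, (13 - 16)*(c + 1)) = 682*(-5 - 50 + (13 - 16)*(13 + 1))² = 682*(-5 - 50 - 3*14)² = 682*(-5 - 50 - 42)² = 682*(-97)² = 682*9409 = 6416938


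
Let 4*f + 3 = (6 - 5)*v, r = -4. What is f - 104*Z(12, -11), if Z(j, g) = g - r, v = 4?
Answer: 2913/4 ≈ 728.25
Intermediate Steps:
Z(j, g) = 4 + g (Z(j, g) = g - 1*(-4) = g + 4 = 4 + g)
f = 1/4 (f = -3/4 + ((6 - 5)*4)/4 = -3/4 + (1*4)/4 = -3/4 + (1/4)*4 = -3/4 + 1 = 1/4 ≈ 0.25000)
f - 104*Z(12, -11) = 1/4 - 104*(4 - 11) = 1/4 - 104*(-7) = 1/4 + 728 = 2913/4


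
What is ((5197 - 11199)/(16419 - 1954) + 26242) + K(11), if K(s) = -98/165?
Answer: 20704142/789 ≈ 26241.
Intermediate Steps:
K(s) = -98/165 (K(s) = -98*1/165 = -98/165)
((5197 - 11199)/(16419 - 1954) + 26242) + K(11) = ((5197 - 11199)/(16419 - 1954) + 26242) - 98/165 = (-6002/14465 + 26242) - 98/165 = 379584528/14465 - 98/165 = 20704142/789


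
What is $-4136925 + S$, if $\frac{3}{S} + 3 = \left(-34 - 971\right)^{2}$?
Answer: $- \frac{1392795087449}{336674} \approx -4.1369 \cdot 10^{6}$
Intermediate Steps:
$S = \frac{1}{336674}$ ($S = \frac{3}{-3 + \left(-34 - 971\right)^{2}} = \frac{3}{-3 + \left(-1005\right)^{2}} = \frac{3}{-3 + 1010025} = \frac{3}{1010022} = 3 \cdot \frac{1}{1010022} = \frac{1}{336674} \approx 2.9702 \cdot 10^{-6}$)
$-4136925 + S = -4136925 + \frac{1}{336674} = - \frac{1392795087449}{336674}$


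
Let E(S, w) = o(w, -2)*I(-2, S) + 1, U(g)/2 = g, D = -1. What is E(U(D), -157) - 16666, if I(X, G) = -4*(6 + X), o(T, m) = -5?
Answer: -16585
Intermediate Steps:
U(g) = 2*g
I(X, G) = -24 - 4*X
E(S, w) = 81 (E(S, w) = -5*(-24 - 4*(-2)) + 1 = -5*(-24 + 8) + 1 = -5*(-16) + 1 = 80 + 1 = 81)
E(U(D), -157) - 16666 = 81 - 16666 = -16585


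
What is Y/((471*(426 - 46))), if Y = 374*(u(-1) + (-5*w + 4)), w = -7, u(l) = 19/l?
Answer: 374/8949 ≈ 0.041792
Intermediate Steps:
Y = 7480 (Y = 374*(19/(-1) + (-5*(-7) + 4)) = 374*(19*(-1) + (35 + 4)) = 374*(-19 + 39) = 374*20 = 7480)
Y/((471*(426 - 46))) = 7480/((471*(426 - 46))) = 7480/((471*380)) = 7480/178980 = 7480*(1/178980) = 374/8949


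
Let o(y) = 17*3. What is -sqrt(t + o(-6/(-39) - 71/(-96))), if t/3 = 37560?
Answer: -sqrt(112731) ≈ -335.75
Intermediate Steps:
t = 112680 (t = 3*37560 = 112680)
o(y) = 51
-sqrt(t + o(-6/(-39) - 71/(-96))) = -sqrt(112680 + 51) = -sqrt(112731)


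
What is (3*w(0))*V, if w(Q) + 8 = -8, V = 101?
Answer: -4848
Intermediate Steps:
w(Q) = -16 (w(Q) = -8 - 8 = -16)
(3*w(0))*V = (3*(-16))*101 = -48*101 = -4848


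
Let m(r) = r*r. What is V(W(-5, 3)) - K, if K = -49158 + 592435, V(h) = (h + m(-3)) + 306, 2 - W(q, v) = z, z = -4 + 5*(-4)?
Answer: -542936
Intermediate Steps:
z = -24 (z = -4 - 20 = -24)
W(q, v) = 26 (W(q, v) = 2 - 1*(-24) = 2 + 24 = 26)
m(r) = r²
V(h) = 315 + h (V(h) = (h + (-3)²) + 306 = (h + 9) + 306 = (9 + h) + 306 = 315 + h)
K = 543277
V(W(-5, 3)) - K = (315 + 26) - 1*543277 = 341 - 543277 = -542936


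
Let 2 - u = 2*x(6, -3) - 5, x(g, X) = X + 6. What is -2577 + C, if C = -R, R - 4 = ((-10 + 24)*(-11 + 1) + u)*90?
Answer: 9929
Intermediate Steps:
x(g, X) = 6 + X
u = 1 (u = 2 - (2*(6 - 3) - 5) = 2 - (2*3 - 5) = 2 - (6 - 5) = 2 - 1*1 = 2 - 1 = 1)
R = -12506 (R = 4 + ((-10 + 24)*(-11 + 1) + 1)*90 = 4 + (14*(-10) + 1)*90 = 4 + (-140 + 1)*90 = 4 - 139*90 = 4 - 12510 = -12506)
C = 12506 (C = -1*(-12506) = 12506)
-2577 + C = -2577 + 12506 = 9929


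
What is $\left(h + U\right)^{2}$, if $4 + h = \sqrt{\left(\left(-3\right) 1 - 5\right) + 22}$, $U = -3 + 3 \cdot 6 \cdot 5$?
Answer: $\left(83 + \sqrt{14}\right)^{2} \approx 7524.1$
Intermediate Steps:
$U = 87$ ($U = -3 + 3 \cdot 30 = -3 + 90 = 87$)
$h = -4 + \sqrt{14}$ ($h = -4 + \sqrt{\left(\left(-3\right) 1 - 5\right) + 22} = -4 + \sqrt{\left(-3 - 5\right) + 22} = -4 + \sqrt{-8 + 22} = -4 + \sqrt{14} \approx -0.25834$)
$\left(h + U\right)^{2} = \left(\left(-4 + \sqrt{14}\right) + 87\right)^{2} = \left(83 + \sqrt{14}\right)^{2}$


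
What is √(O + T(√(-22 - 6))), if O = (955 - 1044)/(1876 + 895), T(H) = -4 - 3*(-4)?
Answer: √61180909/2771 ≈ 2.8227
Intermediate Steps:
T(H) = 8 (T(H) = -4 + 12 = 8)
O = -89/2771 ≈ -0.032118
√(O + T(√(-22 - 6))) = √(-89/2771 + 8) = √(22079/2771) = √61180909/2771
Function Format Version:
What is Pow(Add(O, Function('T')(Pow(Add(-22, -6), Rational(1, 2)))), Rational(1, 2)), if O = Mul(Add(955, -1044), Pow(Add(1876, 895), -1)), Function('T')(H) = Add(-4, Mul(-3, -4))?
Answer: Mul(Rational(1, 2771), Pow(61180909, Rational(1, 2))) ≈ 2.8227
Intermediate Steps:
Function('T')(H) = 8 (Function('T')(H) = Add(-4, 12) = 8)
O = Rational(-89, 2771) (O = Mul(-89, Pow(2771, -1)) = Mul(-89, Rational(1, 2771)) = Rational(-89, 2771) ≈ -0.032118)
Pow(Add(O, Function('T')(Pow(Add(-22, -6), Rational(1, 2)))), Rational(1, 2)) = Pow(Add(Rational(-89, 2771), 8), Rational(1, 2)) = Pow(Rational(22079, 2771), Rational(1, 2)) = Mul(Rational(1, 2771), Pow(61180909, Rational(1, 2)))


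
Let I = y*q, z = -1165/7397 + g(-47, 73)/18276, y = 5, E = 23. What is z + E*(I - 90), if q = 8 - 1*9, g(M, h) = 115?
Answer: -295405285705/135187572 ≈ -2185.2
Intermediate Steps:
q = -1 (q = 8 - 9 = -1)
z = -20440885/135187572 (z = -1165/7397 + 115/18276 = -20440885/135187572 ≈ -0.15120)
I = -5 (I = 5*(-1) = -5)
z + E*(I - 90) = -20440885/135187572 + 23*(-5 - 90) = -20440885/135187572 + 23*(-95) = -20440885/135187572 - 2185 = -295405285705/135187572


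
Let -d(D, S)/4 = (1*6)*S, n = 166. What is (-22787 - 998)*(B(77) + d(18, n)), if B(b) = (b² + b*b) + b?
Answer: -189114535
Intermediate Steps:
d(D, S) = -24*S (d(D, S) = -4*1*6*S = -24*S)
B(b) = b + 2*b² (B(b) = (b² + b²) + b = 2*b² + b = b + 2*b²)
(-22787 - 998)*(B(77) + d(18, n)) = (-22787 - 998)*(77*(1 + 2*77) - 24*166) = -23785*(77*(1 + 154) - 3984) = -23785*(77*155 - 3984) = -23785*(11935 - 3984) = -23785*7951 = -189114535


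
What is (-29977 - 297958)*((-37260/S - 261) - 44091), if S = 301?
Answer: 4390135367220/301 ≈ 1.4585e+10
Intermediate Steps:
(-29977 - 297958)*((-37260/S - 261) - 44091) = (-29977 - 297958)*((-37260/301 - 261) - 44091) = -327935*((-37260/301 - 261) - 44091) = -327935*(-115821/301 - 44091) = -327935*(-13387212/301) = 4390135367220/301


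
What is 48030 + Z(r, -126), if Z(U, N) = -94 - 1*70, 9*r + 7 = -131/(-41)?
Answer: 47866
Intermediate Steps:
r = -52/123 (r = -7/9 + (-131/(-41))/9 = -7/9 + (-131*(-1/41))/9 = -7/9 + (1/9)*(131/41) = -7/9 + 131/369 = -52/123 ≈ -0.42276)
Z(U, N) = -164 (Z(U, N) = -94 - 70 = -164)
48030 + Z(r, -126) = 48030 - 164 = 47866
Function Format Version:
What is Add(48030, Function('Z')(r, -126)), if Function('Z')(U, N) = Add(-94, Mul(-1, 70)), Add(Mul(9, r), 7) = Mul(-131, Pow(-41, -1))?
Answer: 47866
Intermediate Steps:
r = Rational(-52, 123) (r = Add(Rational(-7, 9), Mul(Rational(1, 9), Mul(-131, Pow(-41, -1)))) = Add(Rational(-7, 9), Mul(Rational(1, 9), Mul(-131, Rational(-1, 41)))) = Add(Rational(-7, 9), Mul(Rational(1, 9), Rational(131, 41))) = Add(Rational(-7, 9), Rational(131, 369)) = Rational(-52, 123) ≈ -0.42276)
Function('Z')(U, N) = -164 (Function('Z')(U, N) = Add(-94, -70) = -164)
Add(48030, Function('Z')(r, -126)) = Add(48030, -164) = 47866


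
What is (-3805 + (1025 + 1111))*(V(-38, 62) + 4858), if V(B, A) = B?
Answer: -8044580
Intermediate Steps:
(-3805 + (1025 + 1111))*(V(-38, 62) + 4858) = (-3805 + (1025 + 1111))*(-38 + 4858) = (-3805 + 2136)*4820 = -1669*4820 = -8044580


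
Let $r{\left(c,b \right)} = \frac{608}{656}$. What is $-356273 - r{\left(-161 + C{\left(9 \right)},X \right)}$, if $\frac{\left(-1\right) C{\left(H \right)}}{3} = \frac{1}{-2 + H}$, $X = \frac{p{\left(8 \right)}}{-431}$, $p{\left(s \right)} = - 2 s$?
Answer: $- \frac{14607231}{41} \approx -3.5627 \cdot 10^{5}$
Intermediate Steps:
$X = \frac{16}{431}$ ($X = \frac{\left(-2\right) 8}{-431} = \left(-16\right) \left(- \frac{1}{431}\right) = \frac{16}{431} \approx 0.037123$)
$C{\left(H \right)} = - \frac{3}{-2 + H}$
$r{\left(c,b \right)} = \frac{38}{41}$ ($r{\left(c,b \right)} = 608 \cdot \frac{1}{656} = \frac{38}{41}$)
$-356273 - r{\left(-161 + C{\left(9 \right)},X \right)} = -356273 - \frac{38}{41} = - \frac{14607231}{41}$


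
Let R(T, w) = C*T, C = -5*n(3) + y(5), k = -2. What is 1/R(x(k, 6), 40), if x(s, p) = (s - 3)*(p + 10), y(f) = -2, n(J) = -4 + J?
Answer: -1/240 ≈ -0.0041667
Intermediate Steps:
x(s, p) = (-3 + s)*(10 + p)
C = 3 (C = -5*(-4 + 3) - 2 = -5*(-1) - 2 = 5 - 2 = 3)
R(T, w) = 3*T
1/R(x(k, 6), 40) = 1/(3*(-30 - 3*6 + 10*(-2) + 6*(-2))) = 1/(3*(-30 - 18 - 20 - 12)) = 1/(3*(-80)) = 1/(-240) = -1/240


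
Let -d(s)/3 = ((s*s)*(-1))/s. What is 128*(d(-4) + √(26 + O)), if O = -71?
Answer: -1536 + 384*I*√5 ≈ -1536.0 + 858.65*I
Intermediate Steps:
d(s) = 3*s (d(s) = -3*(s*s)*(-1)/s = -3*s²*(-1)/s = -3*(-s²)/s = -(-3)*s = 3*s)
128*(d(-4) + √(26 + O)) = 128*(3*(-4) + √(26 - 71)) = 128*(-12 + √(-45)) = 128*(-12 + 3*I*√5) = -1536 + 384*I*√5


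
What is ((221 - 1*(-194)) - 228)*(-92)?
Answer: -17204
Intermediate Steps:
((221 - 1*(-194)) - 228)*(-92) = ((221 + 194) - 228)*(-92) = (415 - 228)*(-92) = 187*(-92) = -17204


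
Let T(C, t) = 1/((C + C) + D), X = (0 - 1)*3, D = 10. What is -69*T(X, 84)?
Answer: -69/4 ≈ -17.250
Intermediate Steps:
X = -3 (X = -1*3 = -3)
T(C, t) = 1/(10 + 2*C) (T(C, t) = 1/((C + C) + 10) = 1/(2*C + 10) = 1/(10 + 2*C))
-69*T(X, 84) = -69/(2*(5 - 3)) = -69/(2*2) = -69*¼ = -69/4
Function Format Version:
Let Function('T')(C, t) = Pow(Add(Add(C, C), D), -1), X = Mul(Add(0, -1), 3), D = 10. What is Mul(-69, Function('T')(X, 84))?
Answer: Rational(-69, 4) ≈ -17.250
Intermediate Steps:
X = -3 (X = Mul(-1, 3) = -3)
Function('T')(C, t) = Pow(Add(10, Mul(2, C)), -1) (Function('T')(C, t) = Pow(Add(Add(C, C), 10), -1) = Pow(Add(Mul(2, C), 10), -1) = Pow(Add(10, Mul(2, C)), -1))
Mul(-69, Function('T')(X, 84)) = Mul(-69, Mul(Rational(1, 2), Pow(Add(5, -3), -1))) = Mul(-69, Mul(Rational(1, 2), Pow(2, -1))) = Mul(-69, Mul(Rational(1, 2), Rational(1, 2))) = Mul(-69, Rational(1, 4)) = Rational(-69, 4)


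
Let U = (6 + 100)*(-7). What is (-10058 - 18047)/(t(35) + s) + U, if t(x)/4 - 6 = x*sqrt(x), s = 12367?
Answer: -113763602757/152850881 + 3934700*sqrt(35)/152850881 ≈ -744.13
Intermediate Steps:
t(x) = 24 + 4*x**(3/2) (t(x) = 24 + 4*(x*sqrt(x)) = 24 + 4*x**(3/2))
U = -742 (U = 106*(-7) = -742)
(-10058 - 18047)/(t(35) + s) + U = (-10058 - 18047)/((24 + 4*35**(3/2)) + 12367) - 742 = -28105/((24 + 4*(35*sqrt(35))) + 12367) - 742 = -28105/((24 + 140*sqrt(35)) + 12367) - 742 = -28105/(12391 + 140*sqrt(35)) - 742 = -742 - 28105/(12391 + 140*sqrt(35))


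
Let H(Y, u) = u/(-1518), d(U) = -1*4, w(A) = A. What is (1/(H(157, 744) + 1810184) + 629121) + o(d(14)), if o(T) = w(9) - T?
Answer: 288128542053605/457976428 ≈ 6.2913e+5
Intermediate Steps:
d(U) = -4
H(Y, u) = -u/1518 (H(Y, u) = u*(-1/1518) = -u/1518)
o(T) = 9 - T
(1/(H(157, 744) + 1810184) + 629121) + o(d(14)) = (1/(-1/1518*744 + 1810184) + 629121) + (9 - 1*(-4)) = (1/(-124/253 + 1810184) + 629121) + (9 + 4) = (1/(457976428/253) + 629121) + 13 = (253/457976428 + 629121) + 13 = 288122588360041/457976428 + 13 = 288128542053605/457976428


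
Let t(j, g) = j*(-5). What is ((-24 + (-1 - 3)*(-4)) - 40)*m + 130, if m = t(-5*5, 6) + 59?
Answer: -8702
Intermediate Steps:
t(j, g) = -5*j
m = 184 (m = -(-25)*5 + 59 = -5*(-25) + 59 = 125 + 59 = 184)
((-24 + (-1 - 3)*(-4)) - 40)*m + 130 = ((-24 + (-1 - 3)*(-4)) - 40)*184 + 130 = ((-24 - 4*(-4)) - 40)*184 + 130 = ((-24 + 16) - 40)*184 + 130 = (-8 - 40)*184 + 130 = -48*184 + 130 = -8832 + 130 = -8702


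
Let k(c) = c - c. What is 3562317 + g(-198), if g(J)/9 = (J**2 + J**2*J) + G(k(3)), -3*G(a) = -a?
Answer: -65946375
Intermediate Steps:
k(c) = 0
G(a) = a/3 (G(a) = -(-1)*a/3 = a/3)
g(J) = 9*J**2 + 9*J**3 (g(J) = 9*((J**2 + J**2*J) + (1/3)*0) = 9*((J**2 + J**3) + 0) = 9*(J**2 + J**3) = 9*J**2 + 9*J**3)
3562317 + g(-198) = 3562317 + 9*(-198)**2*(1 - 198) = 3562317 + 9*39204*(-197) = 3562317 - 69508692 = -65946375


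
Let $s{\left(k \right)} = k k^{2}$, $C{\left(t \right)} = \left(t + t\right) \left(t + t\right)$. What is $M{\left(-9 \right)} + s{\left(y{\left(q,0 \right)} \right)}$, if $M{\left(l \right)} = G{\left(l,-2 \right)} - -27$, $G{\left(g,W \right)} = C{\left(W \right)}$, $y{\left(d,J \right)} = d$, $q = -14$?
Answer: $-2701$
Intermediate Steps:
$C{\left(t \right)} = 4 t^{2}$ ($C{\left(t \right)} = 2 t 2 t = 4 t^{2}$)
$s{\left(k \right)} = k^{3}$
$G{\left(g,W \right)} = 4 W^{2}$
$M{\left(l \right)} = 43$ ($M{\left(l \right)} = 4 \left(-2\right)^{2} - -27 = 4 \cdot 4 + 27 = 16 + 27 = 43$)
$M{\left(-9 \right)} + s{\left(y{\left(q,0 \right)} \right)} = 43 + \left(-14\right)^{3} = 43 - 2744 = -2701$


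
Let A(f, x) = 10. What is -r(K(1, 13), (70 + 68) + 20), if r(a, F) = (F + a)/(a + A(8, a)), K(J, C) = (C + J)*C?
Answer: -85/48 ≈ -1.7708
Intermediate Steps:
K(J, C) = C*(C + J)
r(a, F) = (F + a)/(10 + a) (r(a, F) = (F + a)/(a + 10) = (F + a)/(10 + a))
-r(K(1, 13), (70 + 68) + 20) = -(((70 + 68) + 20) + 13*(13 + 1))/(10 + 13*(13 + 1)) = -((138 + 20) + 13*14)/(10 + 13*14) = -(158 + 182)/(10 + 182) = -340/192 = -1*85/48 = -85/48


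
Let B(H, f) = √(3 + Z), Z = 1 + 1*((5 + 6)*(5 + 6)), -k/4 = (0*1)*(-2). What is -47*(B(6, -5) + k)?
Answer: -235*√5 ≈ -525.48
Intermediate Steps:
k = 0 (k = -4*0*1*(-2) = -0*(-2) = -4*0 = 0)
Z = 122 (Z = 1 + 1*(11*11) = 1 + 1*121 = 1 + 121 = 122)
B(H, f) = 5*√5 (B(H, f) = √(3 + 122) = √125 = 5*√5)
-47*(B(6, -5) + k) = -47*(5*√5 + 0) = -235*√5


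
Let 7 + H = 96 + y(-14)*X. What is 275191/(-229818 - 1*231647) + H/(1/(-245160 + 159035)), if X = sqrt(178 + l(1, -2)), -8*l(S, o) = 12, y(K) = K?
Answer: -3537187183316/461465 + 602875*sqrt(706) ≈ 8.3537e+6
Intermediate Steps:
l(S, o) = -3/2 (l(S, o) = -1/8*12 = -3/2)
X = sqrt(706)/2 (X = sqrt(178 - 3/2) = sqrt(353/2) = sqrt(706)/2 ≈ 13.285)
H = 89 - 7*sqrt(706) (H = -7 + (96 - 7*sqrt(706)) = 89 - 7*sqrt(706) ≈ -96.995)
275191/(-229818 - 1*231647) + H/(1/(-245160 + 159035)) = 275191/(-229818 - 1*231647) + (89 - 7*sqrt(706))/(1/(-245160 + 159035)) = 275191/(-229818 - 231647) + (89 - 7*sqrt(706))/(1/(-86125)) = 275191/(-461465) + (89 - 7*sqrt(706))/(-1/86125) = 275191*(-1/461465) + (89 - 7*sqrt(706))*(-86125) = -275191/461465 + (-7665125 + 602875*sqrt(706)) = -3537187183316/461465 + 602875*sqrt(706)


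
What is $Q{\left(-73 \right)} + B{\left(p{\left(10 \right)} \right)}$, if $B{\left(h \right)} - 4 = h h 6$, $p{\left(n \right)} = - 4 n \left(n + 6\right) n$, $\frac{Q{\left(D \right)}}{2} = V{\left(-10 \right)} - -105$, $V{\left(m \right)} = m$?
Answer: $245760194$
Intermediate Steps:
$Q{\left(D \right)} = 190$ ($Q{\left(D \right)} = 2 \left(-10 - -105\right) = 2 \left(-10 + 105\right) = 2 \cdot 95 = 190$)
$p{\left(n \right)} = - 4 n^{2} \left(6 + n\right)$ ($p{\left(n \right)} = - 4 n \left(6 + n\right) n = - 4 n n \left(6 + n\right) = - 4 n^{2} \left(6 + n\right)$)
$B{\left(h \right)} = 4 + 6 h^{2}$ ($B{\left(h \right)} = 4 + h h 6 = 4 + h^{2} \cdot 6 = 4 + 6 h^{2}$)
$Q{\left(-73 \right)} + B{\left(p{\left(10 \right)} \right)} = 190 + \left(4 + 6 \left(4 \cdot 10^{2} \left(-6 - 10\right)\right)^{2}\right) = 190 + \left(4 + 6 \left(4 \cdot 100 \left(-6 - 10\right)\right)^{2}\right) = 190 + \left(4 + 6 \left(4 \cdot 100 \left(-16\right)\right)^{2}\right) = 190 + \left(4 + 6 \left(-6400\right)^{2}\right) = 190 + \left(4 + 6 \cdot 40960000\right) = 190 + \left(4 + 245760000\right) = 190 + 245760004 = 245760194$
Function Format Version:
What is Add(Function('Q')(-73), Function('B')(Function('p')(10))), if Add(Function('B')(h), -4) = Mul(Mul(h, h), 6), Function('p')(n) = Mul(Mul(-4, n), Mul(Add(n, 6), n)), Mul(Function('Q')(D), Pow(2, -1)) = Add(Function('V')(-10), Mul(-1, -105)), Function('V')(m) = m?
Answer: 245760194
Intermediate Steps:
Function('Q')(D) = 190 (Function('Q')(D) = Mul(2, Add(-10, Mul(-1, -105))) = Mul(2, Add(-10, 105)) = Mul(2, 95) = 190)
Function('p')(n) = Mul(-4, Pow(n, 2), Add(6, n)) (Function('p')(n) = Mul(Mul(-4, n), Mul(Add(6, n), n)) = Mul(Mul(-4, n), Mul(n, Add(6, n))) = Mul(-4, Pow(n, 2), Add(6, n)))
Function('B')(h) = Add(4, Mul(6, Pow(h, 2))) (Function('B')(h) = Add(4, Mul(Mul(h, h), 6)) = Add(4, Mul(Pow(h, 2), 6)) = Add(4, Mul(6, Pow(h, 2))))
Add(Function('Q')(-73), Function('B')(Function('p')(10))) = Add(190, Add(4, Mul(6, Pow(Mul(4, Pow(10, 2), Add(-6, Mul(-1, 10))), 2)))) = Add(190, Add(4, Mul(6, Pow(Mul(4, 100, Add(-6, -10)), 2)))) = Add(190, Add(4, Mul(6, Pow(Mul(4, 100, -16), 2)))) = Add(190, Add(4, Mul(6, Pow(-6400, 2)))) = Add(190, Add(4, Mul(6, 40960000))) = Add(190, Add(4, 245760000)) = Add(190, 245760004) = 245760194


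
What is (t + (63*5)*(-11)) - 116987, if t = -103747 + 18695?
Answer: -205504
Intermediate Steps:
t = -85052
(t + (63*5)*(-11)) - 116987 = (-85052 + (63*5)*(-11)) - 116987 = (-85052 + 315*(-11)) - 116987 = (-85052 - 3465) - 116987 = -88517 - 116987 = -205504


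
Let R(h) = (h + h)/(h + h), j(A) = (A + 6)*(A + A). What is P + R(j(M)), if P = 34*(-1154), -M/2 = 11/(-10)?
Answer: -39235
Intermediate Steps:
M = 11/5 (M = -22/(-10) = -22*(-1)/10 = -2*(-11/10) = 11/5 ≈ 2.2000)
j(A) = 2*A*(6 + A) (j(A) = (6 + A)*(2*A) = 2*A*(6 + A))
R(h) = 1 (R(h) = (2*h)/((2*h)) = (2*h)*(1/(2*h)) = 1)
P = -39236
P + R(j(M)) = -39236 + 1 = -39235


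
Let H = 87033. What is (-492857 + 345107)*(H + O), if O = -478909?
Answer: 57899679000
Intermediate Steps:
(-492857 + 345107)*(H + O) = (-492857 + 345107)*(87033 - 478909) = -147750*(-391876) = 57899679000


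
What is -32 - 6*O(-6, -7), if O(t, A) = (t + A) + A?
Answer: 88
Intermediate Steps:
O(t, A) = t + 2*A (O(t, A) = (A + t) + A = t + 2*A)
-32 - 6*O(-6, -7) = -32 - 6*(-6 + 2*(-7)) = -32 - 6*(-6 - 14) = -32 - 6*(-20) = -32 + 120 = 88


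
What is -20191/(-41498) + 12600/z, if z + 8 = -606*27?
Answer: -19234813/67932226 ≈ -0.28315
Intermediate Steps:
z = -16370 (z = -8 - 606*27 = -8 - 16362 = -16370)
-20191/(-41498) + 12600/z = -20191/(-41498) + 12600/(-16370) = -20191*(-1/41498) + 12600*(-1/16370) = 20191/41498 - 1260/1637 = -19234813/67932226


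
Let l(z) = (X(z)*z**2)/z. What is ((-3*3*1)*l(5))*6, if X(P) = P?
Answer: -1350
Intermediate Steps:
l(z) = z**2 (l(z) = (z*z**2)/z = z**3/z = z**2)
((-3*3*1)*l(5))*6 = ((-3*3*1)*5**2)*6 = (-9*1*25)*6 = -9*25*6 = -225*6 = -1350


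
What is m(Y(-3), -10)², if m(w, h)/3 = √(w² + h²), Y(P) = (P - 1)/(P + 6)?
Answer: 916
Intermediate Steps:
Y(P) = (-1 + P)/(6 + P)
m(w, h) = 3*√(h² + w²) (m(w, h) = 3*√(w² + h²) = 3*√(h² + w²))
m(Y(-3), -10)² = (3*√((-10)² + ((-1 - 3)/(6 - 3))²))² = (3*√(100 + (-4/3)²))² = (3*√(100 + 16/9))² = (3*√(916/9))² = (3*(2*√229/3))² = (2*√229)² = 916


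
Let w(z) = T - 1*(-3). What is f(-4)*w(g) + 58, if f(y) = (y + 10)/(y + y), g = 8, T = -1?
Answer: 113/2 ≈ 56.500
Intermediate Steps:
w(z) = 2 (w(z) = -1 - 1*(-3) = -1 + 3 = 2)
f(y) = (10 + y)/(2*y) (f(y) = (10 + y)/((2*y)) = (10 + y)*(1/(2*y)) = (10 + y)/(2*y))
f(-4)*w(g) + 58 = ((1/2)*(10 - 4)/(-4))*2 + 58 = ((1/2)*(-1/4)*6)*2 + 58 = -3/4*2 + 58 = -3/2 + 58 = 113/2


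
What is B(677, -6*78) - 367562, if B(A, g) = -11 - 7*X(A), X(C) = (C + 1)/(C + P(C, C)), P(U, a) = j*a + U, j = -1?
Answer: -248851667/677 ≈ -3.6758e+5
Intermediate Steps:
P(U, a) = U - a (P(U, a) = -a + U = U - a)
X(C) = (1 + C)/C (X(C) = (C + 1)/(C + (C - C)) = (1 + C)/(C + 0) = (1 + C)/C)
B(A, g) = -11 - 7*(1 + A)/A
B(677, -6*78) - 367562 = (-18 - 7/677) - 367562 = -12193/677 - 367562 = -248851667/677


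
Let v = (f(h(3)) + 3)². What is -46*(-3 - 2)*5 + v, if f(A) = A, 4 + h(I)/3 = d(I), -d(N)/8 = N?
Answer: 7711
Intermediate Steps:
d(N) = -8*N
h(I) = -12 - 24*I (h(I) = -12 + 3*(-8*I) = -12 - 24*I)
v = 6561 (v = ((-12 - 24*3) + 3)² = ((-12 - 72) + 3)² = (-84 + 3)² = (-81)² = 6561)
-46*(-3 - 2)*5 + v = -46*(-3 - 2)*5 + 6561 = -(-230)*5 + 6561 = -46*(-25) + 6561 = 1150 + 6561 = 7711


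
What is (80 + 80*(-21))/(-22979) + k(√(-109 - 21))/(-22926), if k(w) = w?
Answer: 1600/22979 - I*√130/22926 ≈ 0.069629 - 0.00049733*I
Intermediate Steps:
(80 + 80*(-21))/(-22979) + k(√(-109 - 21))/(-22926) = (80 + 80*(-21))/(-22979) + √(-109 - 21)/(-22926) = (80 - 1680)*(-1/22979) + √(-130)*(-1/22926) = -1600*(-1/22979) + (I*√130)*(-1/22926) = 1600/22979 - I*√130/22926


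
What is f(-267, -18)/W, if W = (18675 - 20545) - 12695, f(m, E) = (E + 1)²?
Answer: -289/14565 ≈ -0.019842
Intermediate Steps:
f(m, E) = (1 + E)²
W = -14565 (W = -1870 - 12695 = -14565)
f(-267, -18)/W = (1 - 18)²/(-14565) = (-17)²*(-1/14565) = 289*(-1/14565) = -289/14565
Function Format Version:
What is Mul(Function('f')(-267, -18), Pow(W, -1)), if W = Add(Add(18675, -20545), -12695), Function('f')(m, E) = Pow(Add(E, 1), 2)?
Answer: Rational(-289, 14565) ≈ -0.019842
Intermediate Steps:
Function('f')(m, E) = Pow(Add(1, E), 2)
W = -14565 (W = Add(-1870, -12695) = -14565)
Mul(Function('f')(-267, -18), Pow(W, -1)) = Mul(Pow(Add(1, -18), 2), Pow(-14565, -1)) = Mul(Pow(-17, 2), Rational(-1, 14565)) = Mul(289, Rational(-1, 14565)) = Rational(-289, 14565)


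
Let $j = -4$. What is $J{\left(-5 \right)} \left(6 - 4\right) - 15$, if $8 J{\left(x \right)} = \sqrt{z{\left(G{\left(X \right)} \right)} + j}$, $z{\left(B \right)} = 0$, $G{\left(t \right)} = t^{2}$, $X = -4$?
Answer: $-15 + \frac{i}{2} \approx -15.0 + 0.5 i$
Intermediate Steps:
$J{\left(x \right)} = \frac{i}{4}$ ($J{\left(x \right)} = \frac{\sqrt{0 - 4}}{8} = \frac{\sqrt{-4}}{8} = \frac{2 i}{8} = \frac{i}{4}$)
$J{\left(-5 \right)} \left(6 - 4\right) - 15 = \frac{i}{4} \left(6 - 4\right) - 15 = \frac{i}{4} \cdot 2 - 15 = \frac{i}{2} - 15 = -15 + \frac{i}{2}$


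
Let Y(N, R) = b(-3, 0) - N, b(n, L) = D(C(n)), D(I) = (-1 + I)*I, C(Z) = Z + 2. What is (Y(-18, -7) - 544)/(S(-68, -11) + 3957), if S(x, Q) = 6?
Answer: -524/3963 ≈ -0.13222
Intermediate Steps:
C(Z) = 2 + Z
D(I) = I*(-1 + I)
b(n, L) = (1 + n)*(2 + n) (b(n, L) = (2 + n)*(-1 + (2 + n)) = (2 + n)*(1 + n) = (1 + n)*(2 + n))
Y(N, R) = 2 - N (Y(N, R) = (1 - 3)*(2 - 3) - N = -2*(-1) - N = 2 - N)
(Y(-18, -7) - 544)/(S(-68, -11) + 3957) = ((2 - 1*(-18)) - 544)/(6 + 3957) = ((2 + 18) - 544)/3963 = (20 - 544)*(1/3963) = -524*1/3963 = -524/3963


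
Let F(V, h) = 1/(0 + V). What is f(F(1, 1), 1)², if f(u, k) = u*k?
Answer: 1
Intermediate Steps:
F(V, h) = 1/V
f(u, k) = k*u
f(F(1, 1), 1)² = (1/1)² = (1*1)² = 1² = 1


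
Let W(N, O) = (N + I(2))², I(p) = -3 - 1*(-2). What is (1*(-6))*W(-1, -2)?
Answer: -24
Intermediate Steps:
I(p) = -1 (I(p) = -3 + 2 = -1)
W(N, O) = (-1 + N)² (W(N, O) = (N - 1)² = (-1 + N)²)
(1*(-6))*W(-1, -2) = (1*(-6))*(-1 - 1)² = -6*(-2)² = -6*4 = -24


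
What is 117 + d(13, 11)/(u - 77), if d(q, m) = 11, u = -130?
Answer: 24208/207 ≈ 116.95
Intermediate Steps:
117 + d(13, 11)/(u - 77) = 117 + 11/(-130 - 77) = 117 + 11/(-207) = 117 - 1/207*11 = 117 - 11/207 = 24208/207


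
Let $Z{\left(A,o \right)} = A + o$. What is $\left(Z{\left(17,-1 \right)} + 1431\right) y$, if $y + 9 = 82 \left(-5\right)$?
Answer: $-606293$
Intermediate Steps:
$y = -419$ ($y = -9 + 82 \left(-5\right) = -9 - 410 = -419$)
$\left(Z{\left(17,-1 \right)} + 1431\right) y = \left(\left(17 - 1\right) + 1431\right) \left(-419\right) = \left(16 + 1431\right) \left(-419\right) = 1447 \left(-419\right) = -606293$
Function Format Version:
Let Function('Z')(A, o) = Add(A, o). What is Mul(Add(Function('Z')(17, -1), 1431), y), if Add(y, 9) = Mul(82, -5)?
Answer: -606293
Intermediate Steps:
y = -419 (y = Add(-9, Mul(82, -5)) = Add(-9, -410) = -419)
Mul(Add(Function('Z')(17, -1), 1431), y) = Mul(Add(Add(17, -1), 1431), -419) = Mul(Add(16, 1431), -419) = Mul(1447, -419) = -606293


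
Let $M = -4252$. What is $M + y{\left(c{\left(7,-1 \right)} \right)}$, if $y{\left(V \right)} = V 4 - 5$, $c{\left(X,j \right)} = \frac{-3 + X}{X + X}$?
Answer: $- \frac{29791}{7} \approx -4255.9$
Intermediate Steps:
$c{\left(X,j \right)} = \frac{-3 + X}{2 X}$
$y{\left(V \right)} = -5 + 4 V$ ($y{\left(V \right)} = 4 V - 5 = -5 + 4 V$)
$M + y{\left(c{\left(7,-1 \right)} \right)} = -4252 - \left(5 - 4 \frac{-3 + 7}{2 \cdot 7}\right) = -4252 - \left(5 - 4 \cdot \frac{1}{2} \cdot \frac{1}{7} \cdot 4\right) = -4252 + \left(-5 + 4 \cdot \frac{2}{7}\right) = -4252 + \left(-5 + \frac{8}{7}\right) = -4252 - \frac{27}{7} = - \frac{29791}{7}$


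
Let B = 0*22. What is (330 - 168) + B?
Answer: 162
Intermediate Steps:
B = 0
(330 - 168) + B = (330 - 168) + 0 = 162 + 0 = 162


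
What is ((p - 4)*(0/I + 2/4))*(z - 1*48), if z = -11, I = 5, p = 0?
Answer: 118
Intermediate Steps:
((p - 4)*(0/I + 2/4))*(z - 1*48) = ((0 - 4)*(0/5 + 2/4))*(-11 - 1*48) = (-4*(0*(1/5) + 2*(1/4)))*(-11 - 48) = -4*(0 + 1/2)*(-59) = -4*1/2*(-59) = -2*(-59) = 118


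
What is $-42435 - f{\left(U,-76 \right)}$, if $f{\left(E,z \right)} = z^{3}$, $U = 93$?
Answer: $396541$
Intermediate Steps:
$-42435 - f{\left(U,-76 \right)} = -42435 - \left(-76\right)^{3} = -42435 - -438976 = -42435 + 438976 = 396541$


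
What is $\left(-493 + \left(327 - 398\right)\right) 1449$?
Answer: $-817236$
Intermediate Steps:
$\left(-493 + \left(327 - 398\right)\right) 1449 = \left(-493 - 71\right) 1449 = \left(-564\right) 1449 = -817236$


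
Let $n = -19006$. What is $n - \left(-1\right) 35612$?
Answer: $16606$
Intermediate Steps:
$n - \left(-1\right) 35612 = -19006 - \left(-1\right) 35612 = -19006 - -35612 = -19006 + 35612 = 16606$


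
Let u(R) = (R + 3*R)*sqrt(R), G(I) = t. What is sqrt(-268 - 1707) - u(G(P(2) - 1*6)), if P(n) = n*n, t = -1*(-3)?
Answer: -12*sqrt(3) + 5*I*sqrt(79) ≈ -20.785 + 44.441*I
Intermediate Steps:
t = 3
P(n) = n**2
G(I) = 3
u(R) = 4*R**(3/2) (u(R) = (4*R)*sqrt(R) = 4*R**(3/2))
sqrt(-268 - 1707) - u(G(P(2) - 1*6)) = sqrt(-268 - 1707) - 4*3**(3/2) = sqrt(-1975) - 4*3*sqrt(3) = 5*I*sqrt(79) - 12*sqrt(3) = -12*sqrt(3) + 5*I*sqrt(79)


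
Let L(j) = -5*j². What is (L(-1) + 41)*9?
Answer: 324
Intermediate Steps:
(L(-1) + 41)*9 = (-5*(-1)² + 41)*9 = (-5*1 + 41)*9 = (-5 + 41)*9 = 36*9 = 324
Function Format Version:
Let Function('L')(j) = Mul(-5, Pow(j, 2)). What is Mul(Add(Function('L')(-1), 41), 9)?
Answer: 324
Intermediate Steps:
Mul(Add(Function('L')(-1), 41), 9) = Mul(Add(Mul(-5, Pow(-1, 2)), 41), 9) = Mul(Add(Mul(-5, 1), 41), 9) = Mul(Add(-5, 41), 9) = Mul(36, 9) = 324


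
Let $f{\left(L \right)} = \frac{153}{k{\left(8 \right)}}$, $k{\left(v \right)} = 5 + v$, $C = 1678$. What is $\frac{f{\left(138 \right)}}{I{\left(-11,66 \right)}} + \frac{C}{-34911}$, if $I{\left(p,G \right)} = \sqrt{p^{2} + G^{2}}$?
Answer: $- \frac{1678}{34911} + \frac{153 \sqrt{37}}{5291} \approx 0.12783$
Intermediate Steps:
$f{\left(L \right)} = \frac{153}{13}$ ($f{\left(L \right)} = \frac{153}{5 + 8} = \frac{153}{13}$)
$I{\left(p,G \right)} = \sqrt{G^{2} + p^{2}}$
$\frac{f{\left(138 \right)}}{I{\left(-11,66 \right)}} + \frac{C}{-34911} = \frac{153}{13 \sqrt{66^{2} + \left(-11\right)^{2}}} + \frac{1678}{-34911} = \frac{153}{13 \sqrt{4356 + 121}} + 1678 \left(- \frac{1}{34911}\right) = \frac{153}{13 \sqrt{4477}} - \frac{1678}{34911} = \frac{153}{13 \cdot 11 \sqrt{37}} - \frac{1678}{34911} = \frac{153 \frac{\sqrt{37}}{407}}{13} - \frac{1678}{34911} = \frac{153 \sqrt{37}}{5291} - \frac{1678}{34911} = - \frac{1678}{34911} + \frac{153 \sqrt{37}}{5291}$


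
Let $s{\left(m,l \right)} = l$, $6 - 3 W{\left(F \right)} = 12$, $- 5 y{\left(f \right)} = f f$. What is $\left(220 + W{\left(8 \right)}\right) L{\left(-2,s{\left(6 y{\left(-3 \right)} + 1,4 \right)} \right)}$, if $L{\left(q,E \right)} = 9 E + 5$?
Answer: $8938$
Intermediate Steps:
$y{\left(f \right)} = - \frac{f^{2}}{5}$ ($y{\left(f \right)} = - \frac{f f}{5} = - \frac{f^{2}}{5}$)
$W{\left(F \right)} = -2$ ($W{\left(F \right)} = 2 - 4 = -2$)
$L{\left(q,E \right)} = 5 + 9 E$
$\left(220 + W{\left(8 \right)}\right) L{\left(-2,s{\left(6 y{\left(-3 \right)} + 1,4 \right)} \right)} = \left(220 - 2\right) \left(5 + 9 \cdot 4\right) = 218 \left(5 + 36\right) = 218 \cdot 41 = 8938$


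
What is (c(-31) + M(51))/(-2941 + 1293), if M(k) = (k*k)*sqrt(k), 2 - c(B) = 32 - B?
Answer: 61/1648 - 2601*sqrt(51)/1648 ≈ -11.234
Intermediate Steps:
c(B) = -30 + B (c(B) = 2 - (32 - B) = 2 + (-32 + B) = -30 + B)
M(k) = k**(5/2) (M(k) = k**2*sqrt(k) = k**(5/2))
(c(-31) + M(51))/(-2941 + 1293) = ((-30 - 31) + 51**(5/2))/(-2941 + 1293) = (-61 + 2601*sqrt(51))/(-1648) = (-61 + 2601*sqrt(51))*(-1/1648) = 61/1648 - 2601*sqrt(51)/1648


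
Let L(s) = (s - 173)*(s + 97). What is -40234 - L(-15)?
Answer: -24818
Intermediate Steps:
L(s) = (-173 + s)*(97 + s)
-40234 - L(-15) = -40234 - (-16781 + (-15)**2 - 76*(-15)) = -40234 - (-16781 + 225 + 1140) = -40234 - 1*(-15416) = -40234 + 15416 = -24818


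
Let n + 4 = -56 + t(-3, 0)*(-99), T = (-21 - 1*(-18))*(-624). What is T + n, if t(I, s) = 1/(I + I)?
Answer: 3657/2 ≈ 1828.5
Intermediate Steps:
t(I, s) = 1/(2*I)
T = 1872 (T = (-21 + 18)*(-624) = -3*(-624) = 1872)
n = -87/2 (n = -4 + (-56 + ((1/2)/(-3))*(-99)) = -4 + (-56 + ((1/2)*(-1/3))*(-99)) = -4 + (-56 - 1/6*(-99)) = -4 + (-56 + 33/2) = -4 - 79/2 = -87/2 ≈ -43.500)
T + n = 1872 - 87/2 = 3657/2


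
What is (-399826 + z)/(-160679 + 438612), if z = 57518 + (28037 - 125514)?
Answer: -439785/277933 ≈ -1.5823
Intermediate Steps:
z = -39959 (z = 57518 - 97477 = -39959)
(-399826 + z)/(-160679 + 438612) = (-399826 - 39959)/(-160679 + 438612) = -439785/277933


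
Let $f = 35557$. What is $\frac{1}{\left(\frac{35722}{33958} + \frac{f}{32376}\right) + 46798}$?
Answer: $\frac{549712104}{25726609033031} \approx 2.1367 \cdot 10^{-5}$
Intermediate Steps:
$\frac{1}{\left(\frac{35722}{33958} + \frac{f}{32376}\right) + 46798} = \frac{1}{\left(\frac{35722}{33958} + \frac{35557}{32376}\right) + 46798} = \frac{1}{\left(35722 \cdot \frac{1}{33958} + 35557 \cdot \frac{1}{32376}\right) + 46798} = \frac{1}{\left(\frac{17861}{16979} + \frac{35557}{32376}\right) + 46798} = \frac{1}{\frac{1181990039}{549712104} + 46798} = \frac{1}{\frac{25726609033031}{549712104}} = \frac{549712104}{25726609033031}$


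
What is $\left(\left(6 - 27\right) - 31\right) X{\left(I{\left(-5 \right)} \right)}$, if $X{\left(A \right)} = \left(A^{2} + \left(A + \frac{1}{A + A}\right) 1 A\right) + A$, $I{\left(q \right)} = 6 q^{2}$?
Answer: $-2347826$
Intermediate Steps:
$X{\left(A \right)} = A + A^{2} + A \left(A + \frac{1}{2 A}\right)$ ($X{\left(A \right)} = \left(A^{2} + \left(A + \frac{1}{2 A}\right) 1 A\right) + A = \left(A^{2} + \left(A + \frac{1}{2 A}\right) A\right) + A = \left(A^{2} + A \left(A + \frac{1}{2 A}\right)\right) + A = A + A^{2} + A \left(A + \frac{1}{2 A}\right)$)
$\left(\left(6 - 27\right) - 31\right) X{\left(I{\left(-5 \right)} \right)} = \left(\left(6 - 27\right) - 31\right) \left(\frac{1}{2} + 6 \left(-5\right)^{2} + 2 \left(6 \left(-5\right)^{2}\right)^{2}\right) = \left(-21 - 31\right) \left(\frac{1}{2} + 6 \cdot 25 + 2 \left(6 \cdot 25\right)^{2}\right) = - 52 \left(\frac{1}{2} + 150 + 2 \cdot 150^{2}\right) = - 52 \left(\frac{1}{2} + 150 + 2 \cdot 22500\right) = - 52 \left(\frac{1}{2} + 150 + 45000\right) = \left(-52\right) \frac{90301}{2} = -2347826$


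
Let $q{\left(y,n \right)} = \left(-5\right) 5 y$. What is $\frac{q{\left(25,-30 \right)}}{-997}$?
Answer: $\frac{625}{997} \approx 0.62688$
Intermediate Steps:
$q{\left(y,n \right)} = - 25 y$
$\frac{q{\left(25,-30 \right)}}{-997} = \frac{\left(-25\right) 25}{-997} = \left(-625\right) \left(- \frac{1}{997}\right) = \frac{625}{997}$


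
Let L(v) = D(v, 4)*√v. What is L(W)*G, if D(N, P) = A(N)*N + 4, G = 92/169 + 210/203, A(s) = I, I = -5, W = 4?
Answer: -247616/4901 ≈ -50.524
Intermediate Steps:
A(s) = -5
G = 7738/4901 (G = 92*(1/169) + 210*(1/203) = 92/169 + 30/29 = 7738/4901 ≈ 1.5789)
D(N, P) = 4 - 5*N (D(N, P) = -5*N + 4 = 4 - 5*N)
L(v) = √v*(4 - 5*v) (L(v) = (4 - 5*v)*√v = √v*(4 - 5*v))
L(W)*G = (√4*(4 - 5*4))*(7738/4901) = (2*(4 - 20))*(7738/4901) = (2*(-16))*(7738/4901) = -32*7738/4901 = -247616/4901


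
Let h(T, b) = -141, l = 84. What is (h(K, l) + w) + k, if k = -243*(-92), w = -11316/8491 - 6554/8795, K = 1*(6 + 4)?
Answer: 1658824259941/74678345 ≈ 22213.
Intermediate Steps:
K = 10 (K = 1*10 = 10)
w = -155174234/74678345 (w = -11316*1/8491 - 6554*1/8795 = -11316/8491 - 6554/8795 = -155174234/74678345 ≈ -2.0779)
k = 22356
(h(K, l) + w) + k = (-141 - 155174234/74678345) + 22356 = -10684820879/74678345 + 22356 = 1658824259941/74678345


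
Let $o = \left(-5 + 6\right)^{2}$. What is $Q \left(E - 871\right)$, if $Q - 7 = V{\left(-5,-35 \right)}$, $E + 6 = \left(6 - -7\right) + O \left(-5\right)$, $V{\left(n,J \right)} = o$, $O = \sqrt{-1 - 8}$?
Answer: $-6912 - 120 i \approx -6912.0 - 120.0 i$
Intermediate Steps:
$O = 3 i$ ($O = \sqrt{-9} = 3 i \approx 3.0 i$)
$o = 1$ ($o = 1^{2} = 1$)
$V{\left(n,J \right)} = 1$
$E = 7 - 15 i$ ($E = -6 + \left(\left(6 - -7\right) + 3 i \left(-5\right)\right) = -6 + \left(\left(6 + 7\right) - 15 i\right) = -6 + \left(13 - 15 i\right) = 7 - 15 i \approx 7.0 - 15.0 i$)
$Q = 8$ ($Q = 7 + 1 = 8$)
$Q \left(E - 871\right) = 8 \left(\left(7 - 15 i\right) - 871\right) = 8 \left(-864 - 15 i\right) = -6912 - 120 i$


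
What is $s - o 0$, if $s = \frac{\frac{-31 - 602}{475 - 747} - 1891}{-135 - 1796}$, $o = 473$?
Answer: $\frac{513719}{525232} \approx 0.97808$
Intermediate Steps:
$s = \frac{513719}{525232}$ ($s = \frac{- \frac{633}{-272} - 1891}{-1931} = \left(\left(-633\right) \left(- \frac{1}{272}\right) - 1891\right) \left(- \frac{1}{1931}\right) = \left(\frac{633}{272} - 1891\right) \left(- \frac{1}{1931}\right) = \left(- \frac{513719}{272}\right) \left(- \frac{1}{1931}\right) = \frac{513719}{525232} \approx 0.97808$)
$s - o 0 = \frac{513719}{525232} - 473 \cdot 0 = \frac{513719}{525232} - 0 = \frac{513719}{525232} + 0 = \frac{513719}{525232}$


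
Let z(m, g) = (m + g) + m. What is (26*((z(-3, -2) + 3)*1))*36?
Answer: -4680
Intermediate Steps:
z(m, g) = g + 2*m (z(m, g) = (g + m) + m = g + 2*m)
(26*((z(-3, -2) + 3)*1))*36 = (26*(((-2 + 2*(-3)) + 3)*1))*36 = (26*(((-2 - 6) + 3)*1))*36 = (26*((-8 + 3)*1))*36 = (26*(-5*1))*36 = (26*(-5))*36 = -130*36 = -4680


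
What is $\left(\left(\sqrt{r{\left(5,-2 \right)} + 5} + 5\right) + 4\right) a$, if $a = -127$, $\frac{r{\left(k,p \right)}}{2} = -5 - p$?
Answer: $-1143 - 127 i \approx -1143.0 - 127.0 i$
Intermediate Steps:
$r{\left(k,p \right)} = -10 - 2 p$ ($r{\left(k,p \right)} = 2 \left(-5 - p\right) = -10 - 2 p$)
$\left(\left(\sqrt{r{\left(5,-2 \right)} + 5} + 5\right) + 4\right) a = \left(\left(\sqrt{\left(-10 - -4\right) + 5} + 5\right) + 4\right) \left(-127\right) = \left(\left(\sqrt{\left(-10 + 4\right) + 5} + 5\right) + 4\right) \left(-127\right) = \left(\left(\sqrt{-6 + 5} + 5\right) + 4\right) \left(-127\right) = \left(\left(\sqrt{-1} + 5\right) + 4\right) \left(-127\right) = \left(\left(i + 5\right) + 4\right) \left(-127\right) = \left(\left(5 + i\right) + 4\right) \left(-127\right) = \left(9 + i\right) \left(-127\right) = -1143 - 127 i$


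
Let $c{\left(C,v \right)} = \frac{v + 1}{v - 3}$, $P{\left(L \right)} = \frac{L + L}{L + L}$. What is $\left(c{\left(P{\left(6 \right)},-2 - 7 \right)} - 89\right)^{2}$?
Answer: $\frac{70225}{9} \approx 7802.8$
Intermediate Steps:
$P{\left(L \right)} = 1$ ($P{\left(L \right)} = \frac{2 L}{2 L} = 2 L \frac{1}{2 L} = 1$)
$c{\left(C,v \right)} = \frac{1 + v}{-3 + v}$
$\left(c{\left(P{\left(6 \right)},-2 - 7 \right)} - 89\right)^{2} = \left(\frac{1 - 9}{-3 - 9} - 89\right)^{2} = \left(\frac{1}{-12} \left(-8\right) - 89\right)^{2} = \left(\left(- \frac{1}{12}\right) \left(-8\right) - 89\right)^{2} = \left(\frac{2}{3} - 89\right)^{2} = \left(- \frac{265}{3}\right)^{2} = \frac{70225}{9}$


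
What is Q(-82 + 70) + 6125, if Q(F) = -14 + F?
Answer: 6099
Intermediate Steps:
Q(-82 + 70) + 6125 = (-14 + (-82 + 70)) + 6125 = (-14 - 12) + 6125 = -26 + 6125 = 6099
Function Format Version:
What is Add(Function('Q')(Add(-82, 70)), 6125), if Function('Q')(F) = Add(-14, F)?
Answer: 6099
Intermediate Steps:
Add(Function('Q')(Add(-82, 70)), 6125) = Add(Add(-14, Add(-82, 70)), 6125) = Add(Add(-14, -12), 6125) = Add(-26, 6125) = 6099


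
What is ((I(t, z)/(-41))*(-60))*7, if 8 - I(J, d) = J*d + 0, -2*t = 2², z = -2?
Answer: 1680/41 ≈ 40.976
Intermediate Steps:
t = -2 (t = -½*2² = -½*4 = -2)
I(J, d) = 8 - J*d (I(J, d) = 8 - (J*d + 0) = 8 - J*d)
((I(t, z)/(-41))*(-60))*7 = (((8 - 1*(-2)*(-2))/(-41))*(-60))*7 = (((8 - 4)*(-1/41))*(-60))*7 = ((4*(-1/41))*(-60))*7 = -4/41*(-60)*7 = (240/41)*7 = 1680/41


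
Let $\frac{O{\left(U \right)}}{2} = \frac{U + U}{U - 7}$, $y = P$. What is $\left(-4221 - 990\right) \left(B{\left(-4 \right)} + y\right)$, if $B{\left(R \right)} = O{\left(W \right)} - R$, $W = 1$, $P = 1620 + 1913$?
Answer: $-18427833$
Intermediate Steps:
$P = 3533$
$y = 3533$
$O{\left(U \right)} = \frac{4 U}{-7 + U}$ ($O{\left(U \right)} = 2 \frac{U + U}{U - 7} = 2 \frac{2 U}{-7 + U} = \frac{4 U}{-7 + U}$)
$B{\left(R \right)} = - \frac{2}{3} - R$ ($B{\left(R \right)} = 4 \cdot 1 \frac{1}{-7 + 1} - R = 4 \cdot 1 \frac{1}{-6} - R = 4 \cdot 1 \left(- \frac{1}{6}\right) - R = - \frac{2}{3} - R$)
$\left(-4221 - 990\right) \left(B{\left(-4 \right)} + y\right) = \left(-4221 - 990\right) \left(\left(- \frac{2}{3} - -4\right) + 3533\right) = \left(-4221 - 990\right) \left(\left(- \frac{2}{3} + 4\right) + 3533\right) = - 5211 \left(\frac{10}{3} + 3533\right) = \left(-5211\right) \frac{10609}{3} = -18427833$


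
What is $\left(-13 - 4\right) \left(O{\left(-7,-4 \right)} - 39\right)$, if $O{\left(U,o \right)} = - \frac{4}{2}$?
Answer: $697$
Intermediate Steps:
$O{\left(U,o \right)} = -2$ ($O{\left(U,o \right)} = \left(-4\right) \frac{1}{2} = -2$)
$\left(-13 - 4\right) \left(O{\left(-7,-4 \right)} - 39\right) = \left(-13 - 4\right) \left(-2 - 39\right) = \left(-13 - 4\right) \left(-41\right) = \left(-17\right) \left(-41\right) = 697$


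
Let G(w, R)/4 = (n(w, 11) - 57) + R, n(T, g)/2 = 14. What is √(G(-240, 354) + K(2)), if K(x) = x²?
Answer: 2*√326 ≈ 36.111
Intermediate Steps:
n(T, g) = 28 (n(T, g) = 2*14 = 28)
G(w, R) = -116 + 4*R (G(w, R) = 4*((28 - 57) + R) = 4*(-29 + R) = -116 + 4*R)
√(G(-240, 354) + K(2)) = √((-116 + 4*354) + 2²) = √((-116 + 1416) + 4) = √(1300 + 4) = √1304 = 2*√326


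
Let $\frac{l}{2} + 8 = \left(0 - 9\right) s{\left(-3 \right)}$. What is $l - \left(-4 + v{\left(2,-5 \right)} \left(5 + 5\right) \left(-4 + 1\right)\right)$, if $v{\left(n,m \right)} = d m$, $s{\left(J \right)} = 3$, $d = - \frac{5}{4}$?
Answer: $\frac{243}{2} \approx 121.5$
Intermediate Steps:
$d = - \frac{5}{4}$ ($d = \left(-5\right) \frac{1}{4} = - \frac{5}{4} \approx -1.25$)
$v{\left(n,m \right)} = - \frac{5 m}{4}$
$l = -70$ ($l = -16 + 2 \left(0 - 9\right) 3 = -16 + 2 \left(\left(-9\right) 3\right) = -16 + 2 \left(-27\right) = -16 - 54 = -70$)
$l - \left(-4 + v{\left(2,-5 \right)} \left(5 + 5\right) \left(-4 + 1\right)\right) = -70 - \left(-4 + \left(- \frac{5}{4}\right) \left(-5\right) \left(5 + 5\right) \left(-4 + 1\right)\right) = -70 - \left(-4 + \frac{25 \cdot 10 \left(-3\right)}{4}\right) = -70 - \left(-4 + \frac{25}{4} \left(-30\right)\right) = -70 - \left(-4 - \frac{375}{2}\right) = -70 - - \frac{383}{2} = -70 + \frac{383}{2} = \frac{243}{2}$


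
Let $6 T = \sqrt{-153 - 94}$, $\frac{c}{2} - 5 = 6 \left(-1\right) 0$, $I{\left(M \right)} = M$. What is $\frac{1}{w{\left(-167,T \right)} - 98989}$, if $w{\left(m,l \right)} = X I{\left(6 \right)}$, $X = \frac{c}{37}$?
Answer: $- \frac{37}{3662533} \approx -1.0102 \cdot 10^{-5}$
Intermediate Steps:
$c = 10$ ($c = 10 + 2 \cdot 6 \left(-1\right) 0 = 10 + 2 \left(\left(-6\right) 0\right) = 10 + 2 \cdot 0 = 10 + 0 = 10$)
$X = \frac{10}{37} \approx 0.27027$
$T = \frac{i \sqrt{247}}{6}$ ($T = \frac{\sqrt{-153 - 94}}{6} = \frac{\sqrt{-247}}{6} = \frac{i \sqrt{247}}{6} \approx 2.6194 i$)
$w{\left(m,l \right)} = \frac{60}{37}$ ($w{\left(m,l \right)} = \frac{10}{37} \cdot 6 = \frac{60}{37}$)
$\frac{1}{w{\left(-167,T \right)} - 98989} = \frac{1}{\frac{60}{37} - 98989} = \frac{1}{- \frac{3662533}{37}} = - \frac{37}{3662533}$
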